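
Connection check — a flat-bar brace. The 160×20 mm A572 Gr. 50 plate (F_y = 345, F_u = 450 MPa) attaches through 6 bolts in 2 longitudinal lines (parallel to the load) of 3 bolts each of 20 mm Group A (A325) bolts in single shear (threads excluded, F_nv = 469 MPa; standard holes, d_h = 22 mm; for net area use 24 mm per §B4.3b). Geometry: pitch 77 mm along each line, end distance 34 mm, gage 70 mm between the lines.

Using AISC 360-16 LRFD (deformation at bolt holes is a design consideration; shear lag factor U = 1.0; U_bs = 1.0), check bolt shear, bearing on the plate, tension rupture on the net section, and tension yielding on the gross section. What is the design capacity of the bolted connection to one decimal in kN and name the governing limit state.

Bolt shear: A_b = π(20)²/4 = 314.16 mm². φR_n = 0.75 × 469 × 314.16 × 6 × 1 = 663.0 kN.
Bearing (20 mm plate, F_u = 450 MPa): end bolts L_c = 34 − 22/2 = 23, R_n = min(1.2×23×20×450, 2.4×20×20×450) = 248.4 kN/bolt; interior L_c = 77 − 22 = 55, R_n = 432 kN/bolt. φR_n = 0.75 × (2×248.4 + 4×432) = 1668.6 kN.
Tension rupture (net): A_n = (160 − 2×24)×20 = 2240 mm² (U = 1.0, A_e = A_n). φR_n = 0.75 × 450 × 2240 = 756.0 kN.
Tension yield (gross): A_g = 160×20 = 3200 mm². φR_n = 0.90 × 345 × 3200 = 993.6 kN.
Governing: min(663.0, 1668.6, 756.0, 993.6) = 663.0 kN → bolt shear.

663.0 kN (bolt shear governs)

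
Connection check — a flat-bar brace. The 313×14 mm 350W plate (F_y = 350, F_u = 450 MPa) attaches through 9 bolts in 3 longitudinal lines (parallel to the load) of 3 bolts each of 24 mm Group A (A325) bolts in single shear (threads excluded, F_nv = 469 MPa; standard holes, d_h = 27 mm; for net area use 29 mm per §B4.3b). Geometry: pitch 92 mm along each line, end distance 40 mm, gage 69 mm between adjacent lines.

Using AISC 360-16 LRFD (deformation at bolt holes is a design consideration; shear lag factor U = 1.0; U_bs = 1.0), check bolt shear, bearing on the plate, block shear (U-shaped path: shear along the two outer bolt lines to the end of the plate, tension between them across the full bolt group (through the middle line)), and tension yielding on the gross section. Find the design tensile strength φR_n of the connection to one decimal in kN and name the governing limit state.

1237.0 kN (block shear governs)

Bolt shear: A_b = π(24)²/4 = 452.39 mm². φR_n = 0.75 × 469 × 452.39 × 9 × 1 = 1432.2 kN.
Bearing (14 mm plate, F_u = 450 MPa): end bolts L_c = 40 − 27/2 = 26.5, R_n = min(1.2×26.5×14×450, 2.4×24×14×450) = 200.34 kN/bolt; interior L_c = 92 − 27 = 65, R_n = 362.88 kN/bolt. φR_n = 0.75 × (3×200.34 + 6×362.88) = 2083.7 kN.
Block shear: shear path 2×[40+2×92] = 2×224 mm, A_gv = 6272, A_nv = 2×(224 − 2.5×29)×14 = 4242 mm²; tension across gage: (138 − 2×29)×14 = 1120 mm². R_n = min(0.6×450×4242, 0.6×350×6272) + 1.0×450×1120 = min(1145.3, 1317.1) + 504 = 1649.3 kN. φR_n = 0.75 × 1649.3 = 1237.0 kN.
Tension yield (gross): A_g = 313×14 = 4382 mm². φR_n = 0.90 × 350 × 4382 = 1380.3 kN.
Governing: min(1432.2, 2083.7, 1237.0, 1380.3) = 1237.0 kN → block shear.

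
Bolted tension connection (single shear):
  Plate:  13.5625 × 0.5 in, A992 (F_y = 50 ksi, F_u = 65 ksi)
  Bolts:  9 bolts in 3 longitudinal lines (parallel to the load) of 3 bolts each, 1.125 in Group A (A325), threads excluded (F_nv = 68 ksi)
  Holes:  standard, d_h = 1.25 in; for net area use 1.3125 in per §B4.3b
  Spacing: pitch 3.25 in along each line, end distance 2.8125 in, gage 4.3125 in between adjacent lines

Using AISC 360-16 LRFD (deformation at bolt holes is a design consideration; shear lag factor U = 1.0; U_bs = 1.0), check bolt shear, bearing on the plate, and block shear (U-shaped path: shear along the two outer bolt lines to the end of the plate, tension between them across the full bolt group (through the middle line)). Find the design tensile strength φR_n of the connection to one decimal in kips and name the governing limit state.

Bolt shear: A_b = π(1.125)²/4 = 0.99402 in². φR_n = 0.75 × 68 × 0.99402 × 9 × 1 = 456.3 kips.
Bearing (0.5 in plate, F_u = 65 ksi): end bolts L_c = 2.8125 − 1.25/2 = 2.1875, R_n = min(1.2×2.1875×0.5×65, 2.4×1.125×0.5×65) = 85.313 kips/bolt; interior L_c = 3.25 − 1.25 = 2, R_n = 78 kips/bolt. φR_n = 0.75 × (3×85.313 + 6×78) = 543.0 kips.
Block shear: shear path 2×[2.8125+2×3.25] = 2×9.3125 in, A_gv = 9.3125, A_nv = 2×(9.3125 − 2.5×1.3125)×0.5 = 6.0313 in²; tension across gage: (8.625 − 2×1.3125)×0.5 = 3 in². R_n = min(0.6×65×6.0313, 0.6×50×9.3125) + 1.0×65×3 = min(235.22, 279.38) + 195 = 430.22 kips. φR_n = 0.75 × 430.22 = 322.7 kips.
Governing: min(456.3, 543.0, 322.7) = 322.7 kips → block shear.

322.7 kips (block shear governs)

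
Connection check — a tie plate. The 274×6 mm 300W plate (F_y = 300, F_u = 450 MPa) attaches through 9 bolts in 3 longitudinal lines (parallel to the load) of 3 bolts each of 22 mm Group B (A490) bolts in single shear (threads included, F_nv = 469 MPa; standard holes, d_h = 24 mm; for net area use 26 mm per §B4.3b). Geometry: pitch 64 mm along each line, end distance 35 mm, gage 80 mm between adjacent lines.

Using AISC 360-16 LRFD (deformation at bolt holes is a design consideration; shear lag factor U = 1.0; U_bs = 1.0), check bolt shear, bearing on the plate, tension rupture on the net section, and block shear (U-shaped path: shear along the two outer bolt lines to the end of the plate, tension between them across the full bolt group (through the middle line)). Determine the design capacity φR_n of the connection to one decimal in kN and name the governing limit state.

Bolt shear: A_b = π(22)²/4 = 380.13 mm². φR_n = 0.75 × 469 × 380.13 × 9 × 1 = 1203.4 kN.
Bearing (6 mm plate, F_u = 450 MPa): end bolts L_c = 35 − 24/2 = 23, R_n = min(1.2×23×6×450, 2.4×22×6×450) = 74.52 kN/bolt; interior L_c = 64 − 24 = 40, R_n = 129.6 kN/bolt. φR_n = 0.75 × (3×74.52 + 6×129.6) = 750.9 kN.
Tension rupture (net): A_n = (274 − 3×26)×6 = 1176 mm² (U = 1.0, A_e = A_n). φR_n = 0.75 × 450 × 1176 = 396.9 kN.
Block shear: shear path 2×[35+2×64] = 2×163 mm, A_gv = 1956, A_nv = 2×(163 − 2.5×26)×6 = 1176 mm²; tension across gage: (160 − 2×26)×6 = 648 mm². R_n = min(0.6×450×1176, 0.6×300×1956) + 1.0×450×648 = min(317.52, 352.08) + 291.6 = 609.12 kN. φR_n = 0.75 × 609.12 = 456.8 kN.
Governing: min(1203.4, 750.9, 396.9, 456.8) = 396.9 kN → net-section rupture.

396.9 kN (net-section rupture governs)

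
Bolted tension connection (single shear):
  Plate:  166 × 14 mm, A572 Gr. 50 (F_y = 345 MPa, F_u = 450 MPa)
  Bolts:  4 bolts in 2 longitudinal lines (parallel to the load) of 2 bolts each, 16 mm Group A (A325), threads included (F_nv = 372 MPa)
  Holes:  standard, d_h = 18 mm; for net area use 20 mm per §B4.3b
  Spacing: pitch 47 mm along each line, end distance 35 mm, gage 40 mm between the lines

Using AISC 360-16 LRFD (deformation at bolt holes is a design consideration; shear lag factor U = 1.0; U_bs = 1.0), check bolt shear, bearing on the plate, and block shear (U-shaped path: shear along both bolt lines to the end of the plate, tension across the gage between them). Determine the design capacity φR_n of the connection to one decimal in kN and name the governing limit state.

Bolt shear: A_b = π(16)²/4 = 201.06 mm². φR_n = 0.75 × 372 × 201.06 × 4 × 1 = 224.4 kN.
Bearing (14 mm plate, F_u = 450 MPa): end bolts L_c = 35 − 18/2 = 26, R_n = min(1.2×26×14×450, 2.4×16×14×450) = 196.56 kN/bolt; interior L_c = 47 − 18 = 29, R_n = 219.24 kN/bolt. φR_n = 0.75 × (2×196.56 + 2×219.24) = 623.7 kN.
Block shear: shear path 2×[35+1×47] = 2×82 mm, A_gv = 2296, A_nv = 2×(82 − 1.5×20)×14 = 1456 mm²; tension across gage: (40 − 1×20)×14 = 280 mm². R_n = min(0.6×450×1456, 0.6×345×2296) + 1.0×450×280 = min(393.12, 475.27) + 126 = 519.12 kN. φR_n = 0.75 × 519.12 = 389.3 kN.
Governing: min(224.4, 623.7, 389.3) = 224.4 kN → bolt shear.

224.4 kN (bolt shear governs)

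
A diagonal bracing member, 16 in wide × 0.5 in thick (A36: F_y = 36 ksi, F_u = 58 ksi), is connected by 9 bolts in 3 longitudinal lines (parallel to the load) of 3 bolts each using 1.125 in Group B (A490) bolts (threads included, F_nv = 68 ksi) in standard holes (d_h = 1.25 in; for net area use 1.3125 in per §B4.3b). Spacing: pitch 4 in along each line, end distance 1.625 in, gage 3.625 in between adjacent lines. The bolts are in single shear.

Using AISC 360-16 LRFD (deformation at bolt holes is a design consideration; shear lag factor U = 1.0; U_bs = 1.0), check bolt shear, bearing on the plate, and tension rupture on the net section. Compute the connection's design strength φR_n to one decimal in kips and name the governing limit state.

Bolt shear: A_b = π(1.125)²/4 = 0.99402 in². φR_n = 0.75 × 68 × 0.99402 × 9 × 1 = 456.3 kips.
Bearing (0.5 in plate, F_u = 58 ksi): end bolts L_c = 1.625 − 1.25/2 = 1, R_n = min(1.2×1×0.5×58, 2.4×1.125×0.5×58) = 34.8 kips/bolt; interior L_c = 4 − 1.25 = 2.75, R_n = 78.3 kips/bolt. φR_n = 0.75 × (3×34.8 + 6×78.3) = 430.7 kips.
Tension rupture (net): A_n = (16 − 3×1.3125)×0.5 = 6.0313 in² (U = 1.0, A_e = A_n). φR_n = 0.75 × 58 × 6.0313 = 262.4 kips.
Governing: min(456.3, 430.7, 262.4) = 262.4 kips → net-section rupture.

262.4 kips (net-section rupture governs)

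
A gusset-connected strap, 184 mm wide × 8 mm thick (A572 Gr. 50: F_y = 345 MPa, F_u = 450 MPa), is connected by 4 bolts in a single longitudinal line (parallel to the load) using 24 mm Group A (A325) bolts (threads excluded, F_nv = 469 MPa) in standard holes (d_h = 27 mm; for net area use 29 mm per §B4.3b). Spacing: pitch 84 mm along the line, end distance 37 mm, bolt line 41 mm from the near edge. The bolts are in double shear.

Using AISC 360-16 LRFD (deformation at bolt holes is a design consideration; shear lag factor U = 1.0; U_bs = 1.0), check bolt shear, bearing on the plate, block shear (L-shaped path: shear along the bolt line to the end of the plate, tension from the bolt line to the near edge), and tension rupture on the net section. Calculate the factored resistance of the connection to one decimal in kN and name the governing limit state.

Bolt shear: A_b = π(24)²/4 = 452.39 mm². φR_n = 0.75 × 469 × 452.39 × 4 × 2 = 1273.0 kN.
Bearing (8 mm plate, F_u = 450 MPa): end bolts L_c = 37 − 27/2 = 23.5, R_n = min(1.2×23.5×8×450, 2.4×24×8×450) = 101.52 kN/bolt; interior L_c = 84 − 27 = 57, R_n = 207.36 kN/bolt. φR_n = 0.75 × (1×101.52 + 3×207.36) = 542.7 kN.
Block shear: shear path 1×[37+3×84] = 1×289 mm, A_gv = 2312, A_nv = 1×(289 − 3.5×29)×8 = 1500 mm²; tension to near edge: (41 − 0.5×29)×8 = 212 mm². R_n = min(0.6×450×1500, 0.6×345×2312) + 1.0×450×212 = min(405, 478.58) + 95.4 = 500.4 kN. φR_n = 0.75 × 500.4 = 375.3 kN.
Tension rupture (net): A_n = (184 − 1×29)×8 = 1240 mm² (U = 1.0, A_e = A_n). φR_n = 0.75 × 450 × 1240 = 418.5 kN.
Governing: min(1273.0, 542.7, 375.3, 418.5) = 375.3 kN → block shear.

375.3 kN (block shear governs)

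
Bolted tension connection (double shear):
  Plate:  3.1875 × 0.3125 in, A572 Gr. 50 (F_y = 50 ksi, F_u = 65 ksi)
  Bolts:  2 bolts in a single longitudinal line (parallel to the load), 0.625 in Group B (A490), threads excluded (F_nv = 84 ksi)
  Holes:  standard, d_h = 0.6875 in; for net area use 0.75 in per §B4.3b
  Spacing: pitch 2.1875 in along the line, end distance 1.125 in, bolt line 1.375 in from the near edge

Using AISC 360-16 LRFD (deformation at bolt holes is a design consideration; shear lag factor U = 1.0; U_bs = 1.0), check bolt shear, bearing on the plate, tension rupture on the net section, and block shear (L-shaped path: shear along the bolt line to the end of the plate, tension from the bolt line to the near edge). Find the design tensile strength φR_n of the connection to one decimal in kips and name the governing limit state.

Bolt shear: A_b = π(0.625)²/4 = 0.3068 in². φR_n = 0.75 × 84 × 0.3068 × 2 × 2 = 77.3 kips.
Bearing (0.3125 in plate, F_u = 65 ksi): end bolts L_c = 1.125 − 0.6875/2 = 0.78125, R_n = min(1.2×0.78125×0.3125×65, 2.4×0.625×0.3125×65) = 19.043 kips/bolt; interior L_c = 2.1875 − 0.6875 = 1.5, R_n = 30.469 kips/bolt. φR_n = 0.75 × (1×19.043 + 1×30.469) = 37.1 kips.
Tension rupture (net): A_n = (3.1875 − 1×0.75)×0.3125 = 0.76172 in² (U = 1.0, A_e = A_n). φR_n = 0.75 × 65 × 0.76172 = 37.1 kips.
Block shear: shear path 1×[1.125+1×2.1875] = 1×3.3125 in, A_gv = 1.0352, A_nv = 1×(3.3125 − 1.5×0.75)×0.3125 = 0.68359 in²; tension to near edge: (1.375 − 0.5×0.75)×0.3125 = 0.3125 in². R_n = min(0.6×65×0.68359, 0.6×50×1.0352) + 1.0×65×0.3125 = min(26.66, 31.056) + 20.313 = 46.973 kips. φR_n = 0.75 × 46.973 = 35.2 kips.
Governing: min(77.3, 37.1, 37.1, 35.2) = 35.2 kips → block shear.

35.2 kips (block shear governs)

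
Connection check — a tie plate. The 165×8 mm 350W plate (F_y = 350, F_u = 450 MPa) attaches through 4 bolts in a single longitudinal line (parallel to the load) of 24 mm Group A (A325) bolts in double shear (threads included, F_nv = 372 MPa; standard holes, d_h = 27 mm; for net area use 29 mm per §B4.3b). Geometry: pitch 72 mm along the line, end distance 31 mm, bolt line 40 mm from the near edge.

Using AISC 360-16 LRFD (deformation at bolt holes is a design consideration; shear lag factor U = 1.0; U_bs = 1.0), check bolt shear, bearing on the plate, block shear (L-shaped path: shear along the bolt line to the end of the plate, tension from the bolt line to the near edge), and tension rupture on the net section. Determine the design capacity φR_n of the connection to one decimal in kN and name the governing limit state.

Bolt shear: A_b = π(24)²/4 = 452.39 mm². φR_n = 0.75 × 372 × 452.39 × 4 × 2 = 1009.7 kN.
Bearing (8 mm plate, F_u = 450 MPa): end bolts L_c = 31 − 27/2 = 17.5, R_n = min(1.2×17.5×8×450, 2.4×24×8×450) = 75.6 kN/bolt; interior L_c = 72 − 27 = 45, R_n = 194.4 kN/bolt. φR_n = 0.75 × (1×75.6 + 3×194.4) = 494.1 kN.
Block shear: shear path 1×[31+3×72] = 1×247 mm, A_gv = 1976, A_nv = 1×(247 − 3.5×29)×8 = 1164 mm²; tension to near edge: (40 − 0.5×29)×8 = 204 mm². R_n = min(0.6×450×1164, 0.6×350×1976) + 1.0×450×204 = min(314.28, 414.96) + 91.8 = 406.08 kN. φR_n = 0.75 × 406.08 = 304.6 kN.
Tension rupture (net): A_n = (165 − 1×29)×8 = 1088 mm² (U = 1.0, A_e = A_n). φR_n = 0.75 × 450 × 1088 = 367.2 kN.
Governing: min(1009.7, 494.1, 304.6, 367.2) = 304.6 kN → block shear.

304.6 kN (block shear governs)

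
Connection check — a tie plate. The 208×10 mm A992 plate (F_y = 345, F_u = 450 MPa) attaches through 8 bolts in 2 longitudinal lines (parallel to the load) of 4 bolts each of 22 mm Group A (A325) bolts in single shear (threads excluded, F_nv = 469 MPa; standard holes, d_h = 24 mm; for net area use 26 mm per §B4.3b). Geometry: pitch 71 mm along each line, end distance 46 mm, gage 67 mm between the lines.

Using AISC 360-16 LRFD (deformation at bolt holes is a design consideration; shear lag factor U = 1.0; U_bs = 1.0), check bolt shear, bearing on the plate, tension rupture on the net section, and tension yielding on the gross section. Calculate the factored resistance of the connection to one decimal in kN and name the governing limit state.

526.5 kN (net-section rupture governs)

Bolt shear: A_b = π(22)²/4 = 380.13 mm². φR_n = 0.75 × 469 × 380.13 × 8 × 1 = 1069.7 kN.
Bearing (10 mm plate, F_u = 450 MPa): end bolts L_c = 46 − 24/2 = 34, R_n = min(1.2×34×10×450, 2.4×22×10×450) = 183.6 kN/bolt; interior L_c = 71 − 24 = 47, R_n = 237.6 kN/bolt. φR_n = 0.75 × (2×183.6 + 6×237.6) = 1344.6 kN.
Tension rupture (net): A_n = (208 − 2×26)×10 = 1560 mm² (U = 1.0, A_e = A_n). φR_n = 0.75 × 450 × 1560 = 526.5 kN.
Tension yield (gross): A_g = 208×10 = 2080 mm². φR_n = 0.90 × 345 × 2080 = 645.8 kN.
Governing: min(1069.7, 1344.6, 526.5, 645.8) = 526.5 kN → net-section rupture.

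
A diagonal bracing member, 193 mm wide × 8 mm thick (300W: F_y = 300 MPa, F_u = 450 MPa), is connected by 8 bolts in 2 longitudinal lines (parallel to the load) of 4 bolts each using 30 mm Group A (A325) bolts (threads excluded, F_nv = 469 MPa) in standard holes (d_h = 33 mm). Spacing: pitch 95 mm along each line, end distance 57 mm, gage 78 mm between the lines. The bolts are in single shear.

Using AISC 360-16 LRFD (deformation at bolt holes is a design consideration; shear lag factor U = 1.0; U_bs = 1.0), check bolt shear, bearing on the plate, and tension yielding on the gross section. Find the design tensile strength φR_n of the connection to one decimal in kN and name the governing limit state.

416.9 kN (gross-section yield governs)

Bolt shear: A_b = π(30)²/4 = 706.86 mm². φR_n = 0.75 × 469 × 706.86 × 8 × 1 = 1989.1 kN.
Bearing (8 mm plate, F_u = 450 MPa): end bolts L_c = 57 − 33/2 = 40.5, R_n = min(1.2×40.5×8×450, 2.4×30×8×450) = 174.96 kN/bolt; interior L_c = 95 − 33 = 62, R_n = 259.2 kN/bolt. φR_n = 0.75 × (2×174.96 + 6×259.2) = 1428.8 kN.
Tension yield (gross): A_g = 193×8 = 1544 mm². φR_n = 0.90 × 300 × 1544 = 416.9 kN.
Governing: min(1989.1, 1428.8, 416.9) = 416.9 kN → gross-section yield.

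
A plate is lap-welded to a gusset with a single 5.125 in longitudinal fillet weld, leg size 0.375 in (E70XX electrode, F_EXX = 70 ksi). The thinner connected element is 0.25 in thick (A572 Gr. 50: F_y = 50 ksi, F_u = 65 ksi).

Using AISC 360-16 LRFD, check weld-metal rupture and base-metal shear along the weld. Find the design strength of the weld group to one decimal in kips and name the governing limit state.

37.5 kips (base-metal shear governs)

Weld metal: throat = 0.707×0.375 = 0.26513 in, L = 5.125 in. φR_n = 0.75 × 0.6 × 70 × 0.26513 × 5.125 = 42.8 kips.
Base metal shear (0.25 in plate): yield φR_n = 1.0×0.6×50×0.25×5.125 = 38.4 kips; rupture φR_n = 0.75×0.6×65×0.25×5.125 = 37.5 kips; take 37.5 kips (rupture).
Governing: min(42.8, 37.5) = 37.5 kips → base-metal shear.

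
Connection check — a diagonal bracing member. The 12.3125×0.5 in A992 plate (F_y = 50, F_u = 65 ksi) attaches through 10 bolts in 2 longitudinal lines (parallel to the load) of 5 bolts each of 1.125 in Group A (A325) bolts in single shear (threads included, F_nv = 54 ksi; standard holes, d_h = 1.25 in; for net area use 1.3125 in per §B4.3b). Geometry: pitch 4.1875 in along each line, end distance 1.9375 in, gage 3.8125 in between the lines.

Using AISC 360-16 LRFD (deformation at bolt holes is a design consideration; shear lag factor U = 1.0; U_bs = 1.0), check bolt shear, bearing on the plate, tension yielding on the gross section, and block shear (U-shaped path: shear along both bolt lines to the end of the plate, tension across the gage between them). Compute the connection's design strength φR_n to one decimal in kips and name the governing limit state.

277.0 kips (gross-section yield governs)

Bolt shear: A_b = π(1.125)²/4 = 0.99402 in². φR_n = 0.75 × 54 × 0.99402 × 10 × 1 = 402.6 kips.
Bearing (0.5 in plate, F_u = 65 ksi): end bolts L_c = 1.9375 − 1.25/2 = 1.3125, R_n = min(1.2×1.3125×0.5×65, 2.4×1.125×0.5×65) = 51.188 kips/bolt; interior L_c = 4.1875 − 1.25 = 2.9375, R_n = 87.75 kips/bolt. φR_n = 0.75 × (2×51.188 + 8×87.75) = 603.3 kips.
Tension yield (gross): A_g = 12.3125×0.5 = 6.1563 in². φR_n = 0.90 × 50 × 6.1563 = 277.0 kips.
Block shear: shear path 2×[1.9375+4×4.1875] = 2×18.6875 in, A_gv = 18.688, A_nv = 2×(18.6875 − 4.5×1.3125)×0.5 = 12.781 in²; tension across gage: (3.8125 − 1×1.3125)×0.5 = 1.25 in². R_n = min(0.6×65×12.781, 0.6×50×18.688) + 1.0×65×1.25 = min(498.46, 560.64) + 81.25 = 579.71 kips. φR_n = 0.75 × 579.71 = 434.8 kips.
Governing: min(402.6, 603.3, 277.0, 434.8) = 277.0 kips → gross-section yield.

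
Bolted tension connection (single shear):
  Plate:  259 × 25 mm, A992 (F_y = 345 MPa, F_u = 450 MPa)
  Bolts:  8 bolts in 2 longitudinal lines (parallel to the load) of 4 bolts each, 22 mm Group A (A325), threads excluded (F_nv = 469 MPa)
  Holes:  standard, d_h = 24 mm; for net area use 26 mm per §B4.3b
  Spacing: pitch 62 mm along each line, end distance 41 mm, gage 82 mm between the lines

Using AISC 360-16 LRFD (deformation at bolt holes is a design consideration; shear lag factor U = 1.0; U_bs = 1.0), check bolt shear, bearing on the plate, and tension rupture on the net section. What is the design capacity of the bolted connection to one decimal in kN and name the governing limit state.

Bolt shear: A_b = π(22)²/4 = 380.13 mm². φR_n = 0.75 × 469 × 380.13 × 8 × 1 = 1069.7 kN.
Bearing (25 mm plate, F_u = 450 MPa): end bolts L_c = 41 − 24/2 = 29, R_n = min(1.2×29×25×450, 2.4×22×25×450) = 391.5 kN/bolt; interior L_c = 62 − 24 = 38, R_n = 513 kN/bolt. φR_n = 0.75 × (2×391.5 + 6×513) = 2895.8 kN.
Tension rupture (net): A_n = (259 − 2×26)×25 = 5175 mm² (U = 1.0, A_e = A_n). φR_n = 0.75 × 450 × 5175 = 1746.6 kN.
Governing: min(1069.7, 2895.8, 1746.6) = 1069.7 kN → bolt shear.

1069.7 kN (bolt shear governs)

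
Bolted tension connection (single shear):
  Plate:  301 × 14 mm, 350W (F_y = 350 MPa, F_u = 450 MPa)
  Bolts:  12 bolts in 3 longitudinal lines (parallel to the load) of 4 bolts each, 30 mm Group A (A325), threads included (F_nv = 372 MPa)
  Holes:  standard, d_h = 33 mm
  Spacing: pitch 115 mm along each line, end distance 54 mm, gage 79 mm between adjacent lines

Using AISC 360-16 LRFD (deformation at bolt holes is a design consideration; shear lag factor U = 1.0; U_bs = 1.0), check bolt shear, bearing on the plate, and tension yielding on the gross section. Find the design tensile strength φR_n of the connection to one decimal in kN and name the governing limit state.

1327.4 kN (gross-section yield governs)

Bolt shear: A_b = π(30)²/4 = 706.86 mm². φR_n = 0.75 × 372 × 706.86 × 12 × 1 = 2366.6 kN.
Bearing (14 mm plate, F_u = 450 MPa): end bolts L_c = 54 − 33/2 = 37.5, R_n = min(1.2×37.5×14×450, 2.4×30×14×450) = 283.5 kN/bolt; interior L_c = 115 − 33 = 82, R_n = 453.6 kN/bolt. φR_n = 0.75 × (3×283.5 + 9×453.6) = 3699.7 kN.
Tension yield (gross): A_g = 301×14 = 4214 mm². φR_n = 0.90 × 350 × 4214 = 1327.4 kN.
Governing: min(2366.6, 3699.7, 1327.4) = 1327.4 kN → gross-section yield.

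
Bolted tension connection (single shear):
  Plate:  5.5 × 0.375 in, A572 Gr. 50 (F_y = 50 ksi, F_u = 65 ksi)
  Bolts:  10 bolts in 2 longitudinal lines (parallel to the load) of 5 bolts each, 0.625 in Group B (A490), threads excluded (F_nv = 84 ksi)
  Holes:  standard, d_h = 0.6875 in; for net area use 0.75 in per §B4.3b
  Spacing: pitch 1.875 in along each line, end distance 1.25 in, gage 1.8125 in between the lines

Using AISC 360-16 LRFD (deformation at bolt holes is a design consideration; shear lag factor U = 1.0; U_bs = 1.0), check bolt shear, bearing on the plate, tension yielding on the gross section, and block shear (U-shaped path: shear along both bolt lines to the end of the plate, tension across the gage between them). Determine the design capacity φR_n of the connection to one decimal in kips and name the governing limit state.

92.8 kips (gross-section yield governs)

Bolt shear: A_b = π(0.625)²/4 = 0.3068 in². φR_n = 0.75 × 84 × 0.3068 × 10 × 1 = 193.3 kips.
Bearing (0.375 in plate, F_u = 65 ksi): end bolts L_c = 1.25 − 0.6875/2 = 0.90625, R_n = min(1.2×0.90625×0.375×65, 2.4×0.625×0.375×65) = 26.508 kips/bolt; interior L_c = 1.875 − 0.6875 = 1.1875, R_n = 34.734 kips/bolt. φR_n = 0.75 × (2×26.508 + 8×34.734) = 248.2 kips.
Tension yield (gross): A_g = 5.5×0.375 = 2.0625 in². φR_n = 0.90 × 50 × 2.0625 = 92.8 kips.
Block shear: shear path 2×[1.25+4×1.875] = 2×8.75 in, A_gv = 6.5625, A_nv = 2×(8.75 − 4.5×0.75)×0.375 = 4.0313 in²; tension across gage: (1.8125 − 1×0.75)×0.375 = 0.39844 in². R_n = min(0.6×65×4.0313, 0.6×50×6.5625) + 1.0×65×0.39844 = min(157.22, 196.88) + 25.899 = 183.12 kips. φR_n = 0.75 × 183.12 = 137.3 kips.
Governing: min(193.3, 248.2, 92.8, 137.3) = 92.8 kips → gross-section yield.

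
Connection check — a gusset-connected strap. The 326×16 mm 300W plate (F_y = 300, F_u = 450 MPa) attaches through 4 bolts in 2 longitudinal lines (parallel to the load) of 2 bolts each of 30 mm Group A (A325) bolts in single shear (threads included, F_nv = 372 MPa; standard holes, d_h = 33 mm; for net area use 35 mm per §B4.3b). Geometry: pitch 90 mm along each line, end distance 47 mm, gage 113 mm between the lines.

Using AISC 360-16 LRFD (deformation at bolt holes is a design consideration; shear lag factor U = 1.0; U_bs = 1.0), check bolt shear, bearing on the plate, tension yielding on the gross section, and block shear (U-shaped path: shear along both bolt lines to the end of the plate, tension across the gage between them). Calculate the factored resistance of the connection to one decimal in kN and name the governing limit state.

788.9 kN (bolt shear governs)

Bolt shear: A_b = π(30)²/4 = 706.86 mm². φR_n = 0.75 × 372 × 706.86 × 4 × 1 = 788.9 kN.
Bearing (16 mm plate, F_u = 450 MPa): end bolts L_c = 47 − 33/2 = 30.5, R_n = min(1.2×30.5×16×450, 2.4×30×16×450) = 263.52 kN/bolt; interior L_c = 90 − 33 = 57, R_n = 492.48 kN/bolt. φR_n = 0.75 × (2×263.52 + 2×492.48) = 1134.0 kN.
Tension yield (gross): A_g = 326×16 = 5216 mm². φR_n = 0.90 × 300 × 5216 = 1408.3 kN.
Block shear: shear path 2×[47+1×90] = 2×137 mm, A_gv = 4384, A_nv = 2×(137 − 1.5×35)×16 = 2704 mm²; tension across gage: (113 − 1×35)×16 = 1248 mm². R_n = min(0.6×450×2704, 0.6×300×4384) + 1.0×450×1248 = min(730.08, 789.12) + 561.6 = 1291.7 kN. φR_n = 0.75 × 1291.7 = 968.8 kN.
Governing: min(788.9, 1134.0, 1408.3, 968.8) = 788.9 kN → bolt shear.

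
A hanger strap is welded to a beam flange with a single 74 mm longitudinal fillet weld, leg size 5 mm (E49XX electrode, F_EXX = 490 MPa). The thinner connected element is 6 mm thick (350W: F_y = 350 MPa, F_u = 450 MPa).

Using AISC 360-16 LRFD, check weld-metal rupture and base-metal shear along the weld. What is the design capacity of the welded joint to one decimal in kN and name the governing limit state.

57.7 kN (weld metal governs)

Weld metal: throat = 0.707×5 = 3.535 mm, L = 74 mm. φR_n = 0.75 × 0.6 × 490 × 3.535 × 74 = 57.7 kN.
Base metal shear (6 mm plate): yield φR_n = 1.0×0.6×350×6×74 = 93.2 kN; rupture φR_n = 0.75×0.6×450×6×74 = 89.9 kN; take 89.9 kN (rupture).
Governing: min(57.7, 89.9) = 57.7 kN → weld metal.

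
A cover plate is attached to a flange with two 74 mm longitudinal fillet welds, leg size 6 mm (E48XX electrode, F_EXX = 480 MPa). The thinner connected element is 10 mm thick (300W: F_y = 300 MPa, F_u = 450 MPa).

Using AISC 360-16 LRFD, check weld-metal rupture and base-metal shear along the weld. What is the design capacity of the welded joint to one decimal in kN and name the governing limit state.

135.6 kN (weld metal governs)

Weld metal: throat = 0.707×6 = 4.242 mm, L = 2×74 = 148 mm. φR_n = 0.75 × 0.6 × 480 × 4.242 × 148 = 135.6 kN.
Base metal shear (10 mm plate): yield φR_n = 1.0×0.6×300×10×148 = 266.4 kN; rupture φR_n = 0.75×0.6×450×10×148 = 299.7 kN; take 266.4 kN (yield).
Governing: min(135.6, 266.4) = 135.6 kN → weld metal.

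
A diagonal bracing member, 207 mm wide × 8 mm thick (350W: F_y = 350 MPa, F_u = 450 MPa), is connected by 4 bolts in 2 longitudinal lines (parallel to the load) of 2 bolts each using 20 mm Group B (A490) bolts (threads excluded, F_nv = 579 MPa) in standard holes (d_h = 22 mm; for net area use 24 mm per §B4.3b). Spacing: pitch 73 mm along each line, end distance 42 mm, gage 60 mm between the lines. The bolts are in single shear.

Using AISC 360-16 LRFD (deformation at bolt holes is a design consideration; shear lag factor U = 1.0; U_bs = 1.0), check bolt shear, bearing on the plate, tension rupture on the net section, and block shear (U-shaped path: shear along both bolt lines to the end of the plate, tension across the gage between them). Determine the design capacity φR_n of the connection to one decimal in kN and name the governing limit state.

Bolt shear: A_b = π(20)²/4 = 314.16 mm². φR_n = 0.75 × 579 × 314.16 × 4 × 1 = 545.7 kN.
Bearing (8 mm plate, F_u = 450 MPa): end bolts L_c = 42 − 22/2 = 31, R_n = min(1.2×31×8×450, 2.4×20×8×450) = 133.92 kN/bolt; interior L_c = 73 − 22 = 51, R_n = 172.8 kN/bolt. φR_n = 0.75 × (2×133.92 + 2×172.8) = 460.1 kN.
Tension rupture (net): A_n = (207 − 2×24)×8 = 1272 mm² (U = 1.0, A_e = A_n). φR_n = 0.75 × 450 × 1272 = 429.3 kN.
Block shear: shear path 2×[42+1×73] = 2×115 mm, A_gv = 1840, A_nv = 2×(115 − 1.5×24)×8 = 1264 mm²; tension across gage: (60 − 1×24)×8 = 288 mm². R_n = min(0.6×450×1264, 0.6×350×1840) + 1.0×450×288 = min(341.28, 386.4) + 129.6 = 470.88 kN. φR_n = 0.75 × 470.88 = 353.2 kN.
Governing: min(545.7, 460.1, 429.3, 353.2) = 353.2 kN → block shear.

353.2 kN (block shear governs)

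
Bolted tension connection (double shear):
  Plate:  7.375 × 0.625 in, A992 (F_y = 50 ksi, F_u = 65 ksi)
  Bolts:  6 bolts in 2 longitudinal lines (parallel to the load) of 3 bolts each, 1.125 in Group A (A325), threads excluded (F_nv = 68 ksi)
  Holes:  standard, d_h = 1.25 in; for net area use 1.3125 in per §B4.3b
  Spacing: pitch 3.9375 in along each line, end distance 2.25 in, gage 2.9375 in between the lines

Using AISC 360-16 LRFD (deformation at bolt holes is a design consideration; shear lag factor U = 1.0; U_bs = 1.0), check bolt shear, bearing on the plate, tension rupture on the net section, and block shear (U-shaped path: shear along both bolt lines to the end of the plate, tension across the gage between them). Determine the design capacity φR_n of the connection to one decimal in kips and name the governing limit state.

144.7 kips (net-section rupture governs)

Bolt shear: A_b = π(1.125)²/4 = 0.99402 in². φR_n = 0.75 × 68 × 0.99402 × 6 × 2 = 608.3 kips.
Bearing (0.625 in plate, F_u = 65 ksi): end bolts L_c = 2.25 − 1.25/2 = 1.625, R_n = min(1.2×1.625×0.625×65, 2.4×1.125×0.625×65) = 79.219 kips/bolt; interior L_c = 3.9375 − 1.25 = 2.6875, R_n = 109.69 kips/bolt. φR_n = 0.75 × (2×79.219 + 4×109.69) = 447.9 kips.
Tension rupture (net): A_n = (7.375 − 2×1.3125)×0.625 = 2.9688 in² (U = 1.0, A_e = A_n). φR_n = 0.75 × 65 × 2.9688 = 144.7 kips.
Block shear: shear path 2×[2.25+2×3.9375] = 2×10.125 in, A_gv = 12.656, A_nv = 2×(10.125 − 2.5×1.3125)×0.625 = 8.5547 in²; tension across gage: (2.9375 − 1×1.3125)×0.625 = 1.0156 in². R_n = min(0.6×65×8.5547, 0.6×50×12.656) + 1.0×65×1.0156 = min(333.63, 379.68) + 66.014 = 399.64 kips. φR_n = 0.75 × 399.64 = 299.7 kips.
Governing: min(608.3, 447.9, 144.7, 299.7) = 144.7 kips → net-section rupture.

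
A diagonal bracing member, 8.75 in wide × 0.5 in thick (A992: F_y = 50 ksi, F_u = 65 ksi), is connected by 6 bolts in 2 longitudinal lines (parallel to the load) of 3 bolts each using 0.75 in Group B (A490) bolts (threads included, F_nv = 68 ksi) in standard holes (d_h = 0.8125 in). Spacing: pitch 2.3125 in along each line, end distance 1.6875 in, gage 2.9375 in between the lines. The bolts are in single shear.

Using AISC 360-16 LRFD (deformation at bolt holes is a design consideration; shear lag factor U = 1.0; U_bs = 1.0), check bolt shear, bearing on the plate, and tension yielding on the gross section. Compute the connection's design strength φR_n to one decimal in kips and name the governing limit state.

135.2 kips (bolt shear governs)

Bolt shear: A_b = π(0.75)²/4 = 0.44179 in². φR_n = 0.75 × 68 × 0.44179 × 6 × 1 = 135.2 kips.
Bearing (0.5 in plate, F_u = 65 ksi): end bolts L_c = 1.6875 − 0.8125/2 = 1.28125, R_n = min(1.2×1.28125×0.5×65, 2.4×0.75×0.5×65) = 49.969 kips/bolt; interior L_c = 2.3125 − 0.8125 = 1.5, R_n = 58.5 kips/bolt. φR_n = 0.75 × (2×49.969 + 4×58.5) = 250.5 kips.
Tension yield (gross): A_g = 8.75×0.5 = 4.375 in². φR_n = 0.90 × 50 × 4.375 = 196.9 kips.
Governing: min(135.2, 250.5, 196.9) = 135.2 kips → bolt shear.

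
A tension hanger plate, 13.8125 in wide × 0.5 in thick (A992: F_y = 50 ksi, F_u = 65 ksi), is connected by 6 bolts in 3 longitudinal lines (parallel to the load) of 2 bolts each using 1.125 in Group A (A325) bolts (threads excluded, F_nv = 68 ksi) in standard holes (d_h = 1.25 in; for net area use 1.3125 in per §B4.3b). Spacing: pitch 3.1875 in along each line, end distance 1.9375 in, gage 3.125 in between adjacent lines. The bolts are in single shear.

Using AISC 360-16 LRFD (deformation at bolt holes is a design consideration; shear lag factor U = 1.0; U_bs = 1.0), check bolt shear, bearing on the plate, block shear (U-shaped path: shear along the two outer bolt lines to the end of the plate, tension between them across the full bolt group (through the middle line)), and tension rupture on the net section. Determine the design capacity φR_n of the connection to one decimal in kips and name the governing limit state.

180.7 kips (block shear governs)

Bolt shear: A_b = π(1.125)²/4 = 0.99402 in². φR_n = 0.75 × 68 × 0.99402 × 6 × 1 = 304.2 kips.
Bearing (0.5 in plate, F_u = 65 ksi): end bolts L_c = 1.9375 − 1.25/2 = 1.3125, R_n = min(1.2×1.3125×0.5×65, 2.4×1.125×0.5×65) = 51.188 kips/bolt; interior L_c = 3.1875 − 1.25 = 1.9375, R_n = 75.563 kips/bolt. φR_n = 0.75 × (3×51.188 + 3×75.563) = 285.2 kips.
Block shear: shear path 2×[1.9375+1×3.1875] = 2×5.125 in, A_gv = 5.125, A_nv = 2×(5.125 − 1.5×1.3125)×0.5 = 3.1563 in²; tension across gage: (6.25 − 2×1.3125)×0.5 = 1.8125 in². R_n = min(0.6×65×3.1563, 0.6×50×5.125) + 1.0×65×1.8125 = min(123.1, 153.75) + 117.81 = 240.91 kips. φR_n = 0.75 × 240.91 = 180.7 kips.
Tension rupture (net): A_n = (13.8125 − 3×1.3125)×0.5 = 4.9375 in² (U = 1.0, A_e = A_n). φR_n = 0.75 × 65 × 4.9375 = 240.7 kips.
Governing: min(304.2, 285.2, 180.7, 240.7) = 180.7 kips → block shear.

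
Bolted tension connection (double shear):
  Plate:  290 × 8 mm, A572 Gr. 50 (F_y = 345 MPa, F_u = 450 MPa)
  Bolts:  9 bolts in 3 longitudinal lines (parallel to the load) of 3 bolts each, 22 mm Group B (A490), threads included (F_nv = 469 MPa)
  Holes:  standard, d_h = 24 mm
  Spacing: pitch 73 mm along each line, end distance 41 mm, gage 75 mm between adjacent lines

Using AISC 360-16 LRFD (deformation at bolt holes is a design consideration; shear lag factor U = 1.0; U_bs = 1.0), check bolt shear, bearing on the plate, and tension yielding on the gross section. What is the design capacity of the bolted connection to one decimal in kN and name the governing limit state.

Bolt shear: A_b = π(22)²/4 = 380.13 mm². φR_n = 0.75 × 469 × 380.13 × 9 × 2 = 2406.8 kN.
Bearing (8 mm plate, F_u = 450 MPa): end bolts L_c = 41 − 24/2 = 29, R_n = min(1.2×29×8×450, 2.4×22×8×450) = 125.28 kN/bolt; interior L_c = 73 − 24 = 49, R_n = 190.08 kN/bolt. φR_n = 0.75 × (3×125.28 + 6×190.08) = 1137.2 kN.
Tension yield (gross): A_g = 290×8 = 2320 mm². φR_n = 0.90 × 345 × 2320 = 720.4 kN.
Governing: min(2406.8, 1137.2, 720.4) = 720.4 kN → gross-section yield.

720.4 kN (gross-section yield governs)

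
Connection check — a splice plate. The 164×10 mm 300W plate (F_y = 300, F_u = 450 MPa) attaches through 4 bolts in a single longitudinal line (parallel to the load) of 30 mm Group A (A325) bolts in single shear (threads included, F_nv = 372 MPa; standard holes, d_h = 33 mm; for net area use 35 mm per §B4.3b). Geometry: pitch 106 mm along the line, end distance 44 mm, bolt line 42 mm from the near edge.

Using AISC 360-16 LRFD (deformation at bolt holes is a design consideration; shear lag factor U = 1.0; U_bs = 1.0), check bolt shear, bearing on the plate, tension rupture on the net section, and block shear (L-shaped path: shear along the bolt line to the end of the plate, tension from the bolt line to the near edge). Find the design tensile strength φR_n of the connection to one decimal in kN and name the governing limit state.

435.4 kN (net-section rupture governs)

Bolt shear: A_b = π(30)²/4 = 706.86 mm². φR_n = 0.75 × 372 × 706.86 × 4 × 1 = 788.9 kN.
Bearing (10 mm plate, F_u = 450 MPa): end bolts L_c = 44 − 33/2 = 27.5, R_n = min(1.2×27.5×10×450, 2.4×30×10×450) = 148.5 kN/bolt; interior L_c = 106 − 33 = 73, R_n = 324 kN/bolt. φR_n = 0.75 × (1×148.5 + 3×324) = 840.4 kN.
Tension rupture (net): A_n = (164 − 1×35)×10 = 1290 mm² (U = 1.0, A_e = A_n). φR_n = 0.75 × 450 × 1290 = 435.4 kN.
Block shear: shear path 1×[44+3×106] = 1×362 mm, A_gv = 3620, A_nv = 1×(362 − 3.5×35)×10 = 2395 mm²; tension to near edge: (42 − 0.5×35)×10 = 245 mm². R_n = min(0.6×450×2395, 0.6×300×3620) + 1.0×450×245 = min(646.65, 651.6) + 110.25 = 756.9 kN. φR_n = 0.75 × 756.9 = 567.7 kN.
Governing: min(788.9, 840.4, 435.4, 567.7) = 435.4 kN → net-section rupture.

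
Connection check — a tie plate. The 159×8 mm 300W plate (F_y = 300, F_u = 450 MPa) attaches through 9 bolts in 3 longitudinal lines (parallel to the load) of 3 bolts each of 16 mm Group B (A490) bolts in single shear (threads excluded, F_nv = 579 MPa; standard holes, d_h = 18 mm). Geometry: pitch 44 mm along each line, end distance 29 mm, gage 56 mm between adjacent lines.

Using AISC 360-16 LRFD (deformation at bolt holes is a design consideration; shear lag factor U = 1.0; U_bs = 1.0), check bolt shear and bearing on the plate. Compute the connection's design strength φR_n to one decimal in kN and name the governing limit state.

Bolt shear: A_b = π(16)²/4 = 201.06 mm². φR_n = 0.75 × 579 × 201.06 × 9 × 1 = 785.8 kN.
Bearing (8 mm plate, F_u = 450 MPa): end bolts L_c = 29 − 18/2 = 20, R_n = min(1.2×20×8×450, 2.4×16×8×450) = 86.4 kN/bolt; interior L_c = 44 − 18 = 26, R_n = 112.32 kN/bolt. φR_n = 0.75 × (3×86.4 + 6×112.32) = 699.8 kN.
Governing: min(785.8, 699.8) = 699.8 kN → bearing.

699.8 kN (bearing governs)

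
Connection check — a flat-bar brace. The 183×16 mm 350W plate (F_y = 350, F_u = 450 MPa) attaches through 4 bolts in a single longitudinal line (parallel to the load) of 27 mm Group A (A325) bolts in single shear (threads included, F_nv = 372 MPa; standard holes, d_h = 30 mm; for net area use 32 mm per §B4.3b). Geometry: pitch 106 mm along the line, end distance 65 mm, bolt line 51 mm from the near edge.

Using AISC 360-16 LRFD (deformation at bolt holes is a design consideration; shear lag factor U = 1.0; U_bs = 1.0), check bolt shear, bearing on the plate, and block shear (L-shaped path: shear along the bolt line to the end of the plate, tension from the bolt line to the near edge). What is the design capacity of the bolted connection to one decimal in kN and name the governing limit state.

Bolt shear: A_b = π(27)²/4 = 572.56 mm². φR_n = 0.75 × 372 × 572.56 × 4 × 1 = 639.0 kN.
Bearing (16 mm plate, F_u = 450 MPa): end bolts L_c = 65 − 30/2 = 50, R_n = min(1.2×50×16×450, 2.4×27×16×450) = 432 kN/bolt; interior L_c = 106 − 30 = 76, R_n = 466.56 kN/bolt. φR_n = 0.75 × (1×432 + 3×466.56) = 1373.8 kN.
Block shear: shear path 1×[65+3×106] = 1×383 mm, A_gv = 6128, A_nv = 1×(383 − 3.5×32)×16 = 4336 mm²; tension to near edge: (51 − 0.5×32)×16 = 560 mm². R_n = min(0.6×450×4336, 0.6×350×6128) + 1.0×450×560 = min(1170.7, 1286.9) + 252 = 1422.7 kN. φR_n = 0.75 × 1422.7 = 1067.0 kN.
Governing: min(639.0, 1373.8, 1067.0) = 639.0 kN → bolt shear.

639.0 kN (bolt shear governs)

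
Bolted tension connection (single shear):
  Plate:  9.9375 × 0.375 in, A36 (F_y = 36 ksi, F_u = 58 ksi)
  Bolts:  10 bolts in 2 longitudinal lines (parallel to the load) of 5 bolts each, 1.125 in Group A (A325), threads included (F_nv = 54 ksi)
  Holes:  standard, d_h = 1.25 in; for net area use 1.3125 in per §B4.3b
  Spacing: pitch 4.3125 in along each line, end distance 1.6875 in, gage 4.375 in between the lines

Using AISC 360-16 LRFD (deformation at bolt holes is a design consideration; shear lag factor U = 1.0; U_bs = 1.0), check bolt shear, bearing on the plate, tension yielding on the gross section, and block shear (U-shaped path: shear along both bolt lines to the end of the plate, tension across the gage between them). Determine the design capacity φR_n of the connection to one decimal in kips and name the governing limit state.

Bolt shear: A_b = π(1.125)²/4 = 0.99402 in². φR_n = 0.75 × 54 × 0.99402 × 10 × 1 = 402.6 kips.
Bearing (0.375 in plate, F_u = 58 ksi): end bolts L_c = 1.6875 − 1.25/2 = 1.0625, R_n = min(1.2×1.0625×0.375×58, 2.4×1.125×0.375×58) = 27.731 kips/bolt; interior L_c = 4.3125 − 1.25 = 3.0625, R_n = 58.725 kips/bolt. φR_n = 0.75 × (2×27.731 + 8×58.725) = 393.9 kips.
Tension yield (gross): A_g = 9.9375×0.375 = 3.7266 in². φR_n = 0.90 × 36 × 3.7266 = 120.7 kips.
Block shear: shear path 2×[1.6875+4×4.3125] = 2×18.9375 in, A_gv = 14.203, A_nv = 2×(18.9375 − 4.5×1.3125)×0.375 = 9.7734 in²; tension across gage: (4.375 − 1×1.3125)×0.375 = 1.1484 in². R_n = min(0.6×58×9.7734, 0.6×36×14.203) + 1.0×58×1.1484 = min(340.11, 306.78) + 66.607 = 373.39 kips. φR_n = 0.75 × 373.39 = 280.0 kips.
Governing: min(402.6, 393.9, 120.7, 280.0) = 120.7 kips → gross-section yield.

120.7 kips (gross-section yield governs)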